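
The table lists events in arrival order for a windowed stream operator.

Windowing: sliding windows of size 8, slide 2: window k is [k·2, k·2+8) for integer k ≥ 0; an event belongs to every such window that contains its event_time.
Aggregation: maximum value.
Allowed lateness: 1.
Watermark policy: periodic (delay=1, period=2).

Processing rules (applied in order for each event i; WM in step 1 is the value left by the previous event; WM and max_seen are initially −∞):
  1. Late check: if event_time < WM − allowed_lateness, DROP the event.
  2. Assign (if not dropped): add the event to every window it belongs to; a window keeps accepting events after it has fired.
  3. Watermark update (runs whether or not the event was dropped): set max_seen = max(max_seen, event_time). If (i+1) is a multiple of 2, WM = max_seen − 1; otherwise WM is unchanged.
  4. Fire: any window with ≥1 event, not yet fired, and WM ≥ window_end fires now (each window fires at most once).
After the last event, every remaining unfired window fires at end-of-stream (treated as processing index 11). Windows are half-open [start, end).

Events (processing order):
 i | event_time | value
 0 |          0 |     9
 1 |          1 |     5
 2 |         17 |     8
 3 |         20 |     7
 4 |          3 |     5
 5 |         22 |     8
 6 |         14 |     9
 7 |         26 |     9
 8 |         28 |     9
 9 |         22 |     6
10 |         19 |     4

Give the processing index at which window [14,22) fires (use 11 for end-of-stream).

7

i=0 t=0 v=9: → [0,8); WM=−∞
i=1 t=1 v=5: → [0,8); WM=0
i=2 t=17 v=8: → [16,24),[14,22),[12,20),[10,18); WM=0
i=3 t=20 v=7: → [20,28),[18,26),[16,24),[14,22); WM=19; [0,8) fires=9 [10,18) fires=8
i=4 t=3 v=5: DROP (t<19-1); WM=19
i=5 t=22 v=8: → [22,30),[20,28),[18,26),[16,24); WM=21; [12,20) fires=8
i=6 t=14 v=9: DROP (t<21-1); WM=21
i=7 t=26 v=9: → [26,34),[24,32),[22,30),[20,28); WM=25; [14,22) fires=8 [16,24) fires=8
i=8 t=28 v=9: → [28,36),[26,34),[24,32),[22,30); WM=25
i=9 t=22 v=6: DROP (t<25-1); WM=27; [18,26) fires=8
i=10 t=19 v=4: DROP (t<27-1); WM=27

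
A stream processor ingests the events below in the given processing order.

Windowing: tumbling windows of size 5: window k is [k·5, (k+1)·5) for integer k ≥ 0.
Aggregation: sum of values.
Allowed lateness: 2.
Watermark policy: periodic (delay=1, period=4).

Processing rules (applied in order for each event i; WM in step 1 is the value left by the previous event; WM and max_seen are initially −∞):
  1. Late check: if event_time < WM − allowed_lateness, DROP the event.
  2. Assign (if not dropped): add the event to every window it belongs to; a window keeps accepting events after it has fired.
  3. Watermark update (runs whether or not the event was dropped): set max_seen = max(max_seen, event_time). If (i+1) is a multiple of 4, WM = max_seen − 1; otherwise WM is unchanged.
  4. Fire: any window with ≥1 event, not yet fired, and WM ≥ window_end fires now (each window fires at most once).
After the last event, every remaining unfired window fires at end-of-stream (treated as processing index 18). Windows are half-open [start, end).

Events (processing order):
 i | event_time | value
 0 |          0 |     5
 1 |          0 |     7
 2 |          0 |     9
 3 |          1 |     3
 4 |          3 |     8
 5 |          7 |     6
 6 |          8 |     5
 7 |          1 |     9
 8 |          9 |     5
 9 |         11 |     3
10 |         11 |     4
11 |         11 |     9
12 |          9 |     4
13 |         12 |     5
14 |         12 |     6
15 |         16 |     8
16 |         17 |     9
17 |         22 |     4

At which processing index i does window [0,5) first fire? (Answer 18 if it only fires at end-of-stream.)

i=0 t=0 v=5: → [0,5); WM=−∞
i=1 t=0 v=7: → [0,5); WM=−∞
i=2 t=0 v=9: → [0,5); WM=−∞
i=3 t=1 v=3: → [0,5); WM=0
i=4 t=3 v=8: → [0,5); WM=0
i=5 t=7 v=6: → [5,10); WM=0
i=6 t=8 v=5: → [5,10); WM=0
i=7 t=1 v=9: → [0,5); WM=7; [0,5) fires=41
i=8 t=9 v=5: → [5,10); WM=7
i=9 t=11 v=3: → [10,15); WM=7
i=10 t=11 v=4: → [10,15); WM=7
i=11 t=11 v=9: → [10,15); WM=10; [5,10) fires=16
i=12 t=9 v=4: → [5,10); WM=10
i=13 t=12 v=5: → [10,15); WM=10
i=14 t=12 v=6: → [10,15); WM=10
i=15 t=16 v=8: → [15,20); WM=15; [10,15) fires=27
i=16 t=17 v=9: → [15,20); WM=15
i=17 t=22 v=4: → [20,25); WM=15

7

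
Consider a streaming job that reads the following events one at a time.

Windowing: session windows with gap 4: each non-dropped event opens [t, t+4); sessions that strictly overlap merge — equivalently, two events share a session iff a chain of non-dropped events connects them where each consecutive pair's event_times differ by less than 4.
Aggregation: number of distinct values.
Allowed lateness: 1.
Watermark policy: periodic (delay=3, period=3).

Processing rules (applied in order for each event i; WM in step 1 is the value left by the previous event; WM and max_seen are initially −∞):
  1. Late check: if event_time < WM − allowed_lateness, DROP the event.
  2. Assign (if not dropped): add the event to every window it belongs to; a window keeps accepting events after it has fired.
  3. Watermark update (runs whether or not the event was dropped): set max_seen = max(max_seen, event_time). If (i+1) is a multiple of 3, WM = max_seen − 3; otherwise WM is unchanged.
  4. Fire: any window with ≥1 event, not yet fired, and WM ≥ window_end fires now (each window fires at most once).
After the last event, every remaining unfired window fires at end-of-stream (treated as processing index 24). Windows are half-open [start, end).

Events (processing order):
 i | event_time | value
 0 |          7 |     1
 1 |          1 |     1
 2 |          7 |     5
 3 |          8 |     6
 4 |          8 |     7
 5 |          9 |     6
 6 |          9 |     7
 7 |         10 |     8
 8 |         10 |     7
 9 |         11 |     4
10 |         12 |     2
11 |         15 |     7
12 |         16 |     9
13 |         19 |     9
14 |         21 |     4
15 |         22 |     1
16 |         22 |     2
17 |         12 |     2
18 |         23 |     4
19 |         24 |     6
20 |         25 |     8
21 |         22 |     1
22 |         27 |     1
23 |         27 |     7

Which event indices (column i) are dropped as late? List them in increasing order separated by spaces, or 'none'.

i=0 t=7 v=1: → [7,11); WM=−∞
i=1 t=1 v=1: → [1,5); WM=−∞
i=2 t=7 v=5: → [7,11); WM=4
i=3 t=8 v=6: → [7,12); WM=4
i=4 t=8 v=7: → [7,12); WM=4
i=5 t=9 v=6: → [7,13); WM=6
i=6 t=9 v=7: → [7,13); WM=6
i=7 t=10 v=8: → [7,14); WM=6
i=8 t=10 v=7: → [7,14); WM=7
i=9 t=11 v=4: → [7,15); WM=7
i=10 t=12 v=2: → [7,16); WM=7
i=11 t=15 v=7: → [7,19); WM=12
i=12 t=16 v=9: → [7,20); WM=12
i=13 t=19 v=9: → [7,23); WM=12
i=14 t=21 v=4: → [7,25); WM=18
i=15 t=22 v=1: → [7,26); WM=18
i=16 t=22 v=2: → [7,26); WM=18
i=17 t=12 v=2: DROP (t<18-1); WM=19
i=18 t=23 v=4: → [7,27); WM=19
i=19 t=24 v=6: → [7,28); WM=19
i=20 t=25 v=8: → [7,29); WM=22
i=21 t=22 v=1: → [7,29); WM=22
i=22 t=27 v=1: → [7,31); WM=22
i=23 t=27 v=7: → [7,31); WM=24

17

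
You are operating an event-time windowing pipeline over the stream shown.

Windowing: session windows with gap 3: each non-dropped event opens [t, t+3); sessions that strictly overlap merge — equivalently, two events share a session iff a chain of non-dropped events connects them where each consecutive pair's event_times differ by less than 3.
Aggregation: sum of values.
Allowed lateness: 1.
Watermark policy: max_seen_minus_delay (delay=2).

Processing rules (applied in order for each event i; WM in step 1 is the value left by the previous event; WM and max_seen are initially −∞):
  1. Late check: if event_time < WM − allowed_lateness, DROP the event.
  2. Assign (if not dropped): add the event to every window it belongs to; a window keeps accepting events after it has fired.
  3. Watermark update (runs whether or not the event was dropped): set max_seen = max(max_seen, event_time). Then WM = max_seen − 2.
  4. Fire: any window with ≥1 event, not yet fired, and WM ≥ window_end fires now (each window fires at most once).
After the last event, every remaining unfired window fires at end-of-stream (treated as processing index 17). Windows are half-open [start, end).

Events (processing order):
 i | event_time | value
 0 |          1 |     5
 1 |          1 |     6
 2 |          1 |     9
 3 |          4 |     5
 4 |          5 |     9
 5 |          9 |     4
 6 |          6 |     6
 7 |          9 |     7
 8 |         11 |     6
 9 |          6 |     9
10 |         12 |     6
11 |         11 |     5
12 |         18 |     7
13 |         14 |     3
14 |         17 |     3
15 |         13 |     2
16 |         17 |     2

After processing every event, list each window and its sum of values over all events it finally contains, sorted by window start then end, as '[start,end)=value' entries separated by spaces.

i=0 t=1 v=5: → [1,4); WM=-1
i=1 t=1 v=6: → [1,4); WM=-1
i=2 t=1 v=9: → [1,4); WM=-1
i=3 t=4 v=5: → [4,7); WM=2
i=4 t=5 v=9: → [4,8); WM=3
i=5 t=9 v=4: → [9,12); WM=7
i=6 t=6 v=6: → [4,9); WM=7
i=7 t=9 v=7: → [9,12); WM=7
i=8 t=11 v=6: → [9,14); WM=9
i=9 t=6 v=9: DROP (t<9-1); WM=9
i=10 t=12 v=6: → [9,15); WM=10
i=11 t=11 v=5: → [9,15); WM=10
i=12 t=18 v=7: → [18,21); WM=16
i=13 t=14 v=3: DROP (t<16-1); WM=16
i=14 t=17 v=3: → [17,21); WM=16
i=15 t=13 v=2: DROP (t<16-1); WM=16
i=16 t=17 v=2: → [17,21); WM=16

[1,4)=20 [4,9)=20 [9,15)=28 [17,21)=12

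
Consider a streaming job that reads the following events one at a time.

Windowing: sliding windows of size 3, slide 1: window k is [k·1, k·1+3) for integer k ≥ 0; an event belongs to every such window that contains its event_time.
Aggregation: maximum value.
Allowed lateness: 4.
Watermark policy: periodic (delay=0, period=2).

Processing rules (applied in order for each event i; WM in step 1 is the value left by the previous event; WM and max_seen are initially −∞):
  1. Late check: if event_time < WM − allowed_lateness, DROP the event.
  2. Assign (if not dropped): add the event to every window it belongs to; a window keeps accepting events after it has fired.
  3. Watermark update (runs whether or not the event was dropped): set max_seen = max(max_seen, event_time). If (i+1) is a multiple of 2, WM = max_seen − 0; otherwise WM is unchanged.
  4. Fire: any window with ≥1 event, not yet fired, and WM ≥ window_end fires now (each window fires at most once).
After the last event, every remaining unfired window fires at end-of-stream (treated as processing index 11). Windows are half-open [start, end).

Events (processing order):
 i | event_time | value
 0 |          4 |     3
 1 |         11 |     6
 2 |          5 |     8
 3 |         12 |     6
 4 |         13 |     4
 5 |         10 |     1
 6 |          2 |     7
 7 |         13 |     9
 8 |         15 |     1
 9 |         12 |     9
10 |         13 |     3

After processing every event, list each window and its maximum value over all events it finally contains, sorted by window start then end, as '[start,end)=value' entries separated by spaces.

i=0 t=4 v=3: → [4,7),[3,6),[2,5); WM=−∞
i=1 t=11 v=6: → [11,14),[10,13),[9,12); WM=11; [2,5) fires=3 [3,6) fires=3 [4,7) fires=3
i=2 t=5 v=8: DROP (t<11-4); WM=11
i=3 t=12 v=6: → [12,15),[11,14),[10,13); WM=12; [9,12) fires=6
i=4 t=13 v=4: → [13,16),[12,15),[11,14); WM=12
i=5 t=10 v=1: → [10,13),[9,12),[8,11); WM=13; [8,11) fires=1 [10,13) fires=6
i=6 t=2 v=7: DROP (t<13-4); WM=13
i=7 t=13 v=9: → [13,16),[12,15),[11,14); WM=13
i=8 t=15 v=1: → [15,18),[14,17),[13,16); WM=13
i=9 t=12 v=9: → [12,15),[11,14),[10,13); WM=15; [11,14) fires=9 [12,15) fires=9
i=10 t=13 v=3: → [13,16),[12,15),[11,14); WM=15

[2,5)=3 [3,6)=3 [4,7)=3 [8,11)=1 [9,12)=6 [10,13)=9 [11,14)=9 [12,15)=9 [13,16)=9 [14,17)=1 [15,18)=1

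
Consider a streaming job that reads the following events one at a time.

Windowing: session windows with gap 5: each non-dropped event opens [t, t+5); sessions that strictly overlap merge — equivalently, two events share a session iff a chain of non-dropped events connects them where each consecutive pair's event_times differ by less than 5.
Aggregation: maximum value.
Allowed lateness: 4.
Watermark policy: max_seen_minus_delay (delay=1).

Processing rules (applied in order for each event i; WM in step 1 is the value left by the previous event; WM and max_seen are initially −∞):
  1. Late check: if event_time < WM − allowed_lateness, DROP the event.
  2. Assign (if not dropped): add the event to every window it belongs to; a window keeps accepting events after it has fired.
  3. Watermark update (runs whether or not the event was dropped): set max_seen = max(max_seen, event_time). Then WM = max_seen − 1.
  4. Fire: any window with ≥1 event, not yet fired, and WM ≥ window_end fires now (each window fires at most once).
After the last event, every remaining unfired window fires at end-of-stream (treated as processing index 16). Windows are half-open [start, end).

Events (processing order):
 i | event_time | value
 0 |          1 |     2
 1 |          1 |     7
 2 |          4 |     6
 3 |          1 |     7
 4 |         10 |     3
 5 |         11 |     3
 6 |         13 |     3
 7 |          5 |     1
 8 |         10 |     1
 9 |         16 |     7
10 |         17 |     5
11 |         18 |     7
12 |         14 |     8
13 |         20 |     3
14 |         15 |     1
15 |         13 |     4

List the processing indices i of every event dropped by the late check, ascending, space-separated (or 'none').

i=0 t=1 v=2: → [1,6); WM=0
i=1 t=1 v=7: → [1,6); WM=0
i=2 t=4 v=6: → [1,9); WM=3
i=3 t=1 v=7: → [1,9); WM=3
i=4 t=10 v=3: → [10,15); WM=9
i=5 t=11 v=3: → [10,16); WM=10
i=6 t=13 v=3: → [10,18); WM=12
i=7 t=5 v=1: DROP (t<12-4); WM=12
i=8 t=10 v=1: → [10,18); WM=12
i=9 t=16 v=7: → [10,21); WM=15
i=10 t=17 v=5: → [10,22); WM=16
i=11 t=18 v=7: → [10,23); WM=17
i=12 t=14 v=8: → [10,23); WM=17
i=13 t=20 v=3: → [10,25); WM=19
i=14 t=15 v=1: → [10,25); WM=19
i=15 t=13 v=4: DROP (t<19-4); WM=19

7 15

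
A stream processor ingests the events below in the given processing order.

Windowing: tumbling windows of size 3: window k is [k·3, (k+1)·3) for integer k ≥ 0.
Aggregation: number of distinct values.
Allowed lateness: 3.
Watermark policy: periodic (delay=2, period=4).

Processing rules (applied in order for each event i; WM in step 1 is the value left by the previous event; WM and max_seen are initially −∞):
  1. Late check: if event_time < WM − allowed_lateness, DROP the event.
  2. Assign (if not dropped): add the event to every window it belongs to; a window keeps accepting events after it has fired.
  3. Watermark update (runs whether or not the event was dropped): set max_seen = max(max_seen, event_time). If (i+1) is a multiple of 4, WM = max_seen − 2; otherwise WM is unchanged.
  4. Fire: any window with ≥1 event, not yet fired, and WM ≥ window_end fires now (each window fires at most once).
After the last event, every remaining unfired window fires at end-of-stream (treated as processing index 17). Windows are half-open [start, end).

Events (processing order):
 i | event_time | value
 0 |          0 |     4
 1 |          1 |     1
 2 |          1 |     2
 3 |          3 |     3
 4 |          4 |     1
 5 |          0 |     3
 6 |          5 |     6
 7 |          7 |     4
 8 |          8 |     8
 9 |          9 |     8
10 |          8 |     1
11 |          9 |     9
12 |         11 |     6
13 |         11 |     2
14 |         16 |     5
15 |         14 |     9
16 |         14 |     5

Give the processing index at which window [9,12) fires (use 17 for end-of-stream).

i=0 t=0 v=4: → [0,3); WM=−∞
i=1 t=1 v=1: → [0,3); WM=−∞
i=2 t=1 v=2: → [0,3); WM=−∞
i=3 t=3 v=3: → [3,6); WM=1
i=4 t=4 v=1: → [3,6); WM=1
i=5 t=0 v=3: → [0,3); WM=1
i=6 t=5 v=6: → [3,6); WM=1
i=7 t=7 v=4: → [6,9); WM=5; [0,3) fires=4
i=8 t=8 v=8: → [6,9); WM=5
i=9 t=9 v=8: → [9,12); WM=5
i=10 t=8 v=1: → [6,9); WM=5
i=11 t=9 v=9: → [9,12); WM=7; [3,6) fires=3
i=12 t=11 v=6: → [9,12); WM=7
i=13 t=11 v=2: → [9,12); WM=7
i=14 t=16 v=5: → [15,18); WM=7
i=15 t=14 v=9: → [12,15); WM=14; [6,9) fires=3 [9,12) fires=4
i=16 t=14 v=5: → [12,15); WM=14

15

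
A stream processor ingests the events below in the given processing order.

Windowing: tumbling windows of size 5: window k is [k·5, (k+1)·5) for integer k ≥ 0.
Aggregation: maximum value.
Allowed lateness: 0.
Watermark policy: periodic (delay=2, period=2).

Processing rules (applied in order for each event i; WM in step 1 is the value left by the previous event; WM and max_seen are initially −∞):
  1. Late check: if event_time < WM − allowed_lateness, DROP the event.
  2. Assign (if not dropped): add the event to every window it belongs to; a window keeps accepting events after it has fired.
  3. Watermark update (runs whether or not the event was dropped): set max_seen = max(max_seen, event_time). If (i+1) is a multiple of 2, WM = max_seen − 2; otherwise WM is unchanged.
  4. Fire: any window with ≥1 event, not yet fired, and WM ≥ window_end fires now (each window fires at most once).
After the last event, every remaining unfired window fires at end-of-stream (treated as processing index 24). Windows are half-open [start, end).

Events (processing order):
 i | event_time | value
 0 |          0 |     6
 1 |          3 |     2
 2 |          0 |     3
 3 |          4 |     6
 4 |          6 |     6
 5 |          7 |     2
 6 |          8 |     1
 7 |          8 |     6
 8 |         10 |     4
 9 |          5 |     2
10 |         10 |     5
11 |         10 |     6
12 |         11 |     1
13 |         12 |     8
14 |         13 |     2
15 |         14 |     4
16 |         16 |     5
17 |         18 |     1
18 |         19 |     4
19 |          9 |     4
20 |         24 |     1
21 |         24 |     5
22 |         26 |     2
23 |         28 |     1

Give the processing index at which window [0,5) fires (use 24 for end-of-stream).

5

i=0 t=0 v=6: → [0,5); WM=−∞
i=1 t=3 v=2: → [0,5); WM=1
i=2 t=0 v=3: DROP (t<1-0); WM=1
i=3 t=4 v=6: → [0,5); WM=2
i=4 t=6 v=6: → [5,10); WM=2
i=5 t=7 v=2: → [5,10); WM=5; [0,5) fires=6
i=6 t=8 v=1: → [5,10); WM=5
i=7 t=8 v=6: → [5,10); WM=6
i=8 t=10 v=4: → [10,15); WM=6
i=9 t=5 v=2: DROP (t<6-0); WM=8
i=10 t=10 v=5: → [10,15); WM=8
i=11 t=10 v=6: → [10,15); WM=8
i=12 t=11 v=1: → [10,15); WM=8
i=13 t=12 v=8: → [10,15); WM=10; [5,10) fires=6
i=14 t=13 v=2: → [10,15); WM=10
i=15 t=14 v=4: → [10,15); WM=12
i=16 t=16 v=5: → [15,20); WM=12
i=17 t=18 v=1: → [15,20); WM=16; [10,15) fires=8
i=18 t=19 v=4: → [15,20); WM=16
i=19 t=9 v=4: DROP (t<16-0); WM=17
i=20 t=24 v=1: → [20,25); WM=17
i=21 t=24 v=5: → [20,25); WM=22; [15,20) fires=5
i=22 t=26 v=2: → [25,30); WM=22
i=23 t=28 v=1: → [25,30); WM=26; [20,25) fires=5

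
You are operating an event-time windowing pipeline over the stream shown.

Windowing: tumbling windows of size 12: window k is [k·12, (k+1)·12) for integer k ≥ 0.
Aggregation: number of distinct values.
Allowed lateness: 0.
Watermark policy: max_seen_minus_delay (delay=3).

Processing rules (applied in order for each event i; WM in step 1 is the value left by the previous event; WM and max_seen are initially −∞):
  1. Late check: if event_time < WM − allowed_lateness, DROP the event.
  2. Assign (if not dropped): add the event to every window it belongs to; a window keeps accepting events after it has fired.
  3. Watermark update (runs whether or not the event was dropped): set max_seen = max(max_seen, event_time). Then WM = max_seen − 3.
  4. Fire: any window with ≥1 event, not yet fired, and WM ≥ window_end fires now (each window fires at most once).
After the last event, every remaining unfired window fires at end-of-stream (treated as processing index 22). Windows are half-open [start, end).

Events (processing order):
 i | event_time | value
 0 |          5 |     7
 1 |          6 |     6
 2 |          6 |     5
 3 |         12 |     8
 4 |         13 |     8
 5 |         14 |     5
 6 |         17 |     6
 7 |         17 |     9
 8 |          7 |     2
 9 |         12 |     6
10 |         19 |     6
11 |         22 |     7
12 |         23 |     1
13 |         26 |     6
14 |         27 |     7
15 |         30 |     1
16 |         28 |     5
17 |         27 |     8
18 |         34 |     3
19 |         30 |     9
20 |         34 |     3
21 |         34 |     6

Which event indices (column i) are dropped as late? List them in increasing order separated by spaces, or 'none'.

8 9 19

i=0 t=5 v=7: → [0,12); WM=2
i=1 t=6 v=6: → [0,12); WM=3
i=2 t=6 v=5: → [0,12); WM=3
i=3 t=12 v=8: → [12,24); WM=9
i=4 t=13 v=8: → [12,24); WM=10
i=5 t=14 v=5: → [12,24); WM=11
i=6 t=17 v=6: → [12,24); WM=14; [0,12) fires=3
i=7 t=17 v=9: → [12,24); WM=14
i=8 t=7 v=2: DROP (t<14-0); WM=14
i=9 t=12 v=6: DROP (t<14-0); WM=14
i=10 t=19 v=6: → [12,24); WM=16
i=11 t=22 v=7: → [12,24); WM=19
i=12 t=23 v=1: → [12,24); WM=20
i=13 t=26 v=6: → [24,36); WM=23
i=14 t=27 v=7: → [24,36); WM=24; [12,24) fires=6
i=15 t=30 v=1: → [24,36); WM=27
i=16 t=28 v=5: → [24,36); WM=27
i=17 t=27 v=8: → [24,36); WM=27
i=18 t=34 v=3: → [24,36); WM=31
i=19 t=30 v=9: DROP (t<31-0); WM=31
i=20 t=34 v=3: → [24,36); WM=31
i=21 t=34 v=6: → [24,36); WM=31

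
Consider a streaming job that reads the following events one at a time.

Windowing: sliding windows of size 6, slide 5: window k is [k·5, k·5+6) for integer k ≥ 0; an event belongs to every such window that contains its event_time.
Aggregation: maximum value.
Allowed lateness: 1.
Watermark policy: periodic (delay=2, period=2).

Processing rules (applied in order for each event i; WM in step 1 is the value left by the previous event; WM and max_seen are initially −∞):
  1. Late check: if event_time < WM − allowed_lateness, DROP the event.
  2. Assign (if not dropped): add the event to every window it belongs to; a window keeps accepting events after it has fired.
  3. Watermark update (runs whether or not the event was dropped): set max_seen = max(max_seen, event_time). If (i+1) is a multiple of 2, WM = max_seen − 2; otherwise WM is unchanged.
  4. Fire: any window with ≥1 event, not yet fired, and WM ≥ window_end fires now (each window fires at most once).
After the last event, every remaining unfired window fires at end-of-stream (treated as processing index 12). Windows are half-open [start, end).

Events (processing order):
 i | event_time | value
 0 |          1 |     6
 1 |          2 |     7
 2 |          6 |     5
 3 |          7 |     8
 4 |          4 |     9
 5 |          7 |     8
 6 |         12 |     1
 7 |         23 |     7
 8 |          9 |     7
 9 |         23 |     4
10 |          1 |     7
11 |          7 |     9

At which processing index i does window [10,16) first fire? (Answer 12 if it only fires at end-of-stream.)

7

i=0 t=1 v=6: → [0,6); WM=−∞
i=1 t=2 v=7: → [0,6); WM=0
i=2 t=6 v=5: → [5,11); WM=0
i=3 t=7 v=8: → [5,11); WM=5
i=4 t=4 v=9: → [0,6); WM=5
i=5 t=7 v=8: → [5,11); WM=5
i=6 t=12 v=1: → [10,16); WM=5
i=7 t=23 v=7: → [20,26); WM=21; [0,6) fires=9 [5,11) fires=8 [10,16) fires=1
i=8 t=9 v=7: DROP (t<21-1); WM=21
i=9 t=23 v=4: → [20,26); WM=21
i=10 t=1 v=7: DROP (t<21-1); WM=21
i=11 t=7 v=9: DROP (t<21-1); WM=21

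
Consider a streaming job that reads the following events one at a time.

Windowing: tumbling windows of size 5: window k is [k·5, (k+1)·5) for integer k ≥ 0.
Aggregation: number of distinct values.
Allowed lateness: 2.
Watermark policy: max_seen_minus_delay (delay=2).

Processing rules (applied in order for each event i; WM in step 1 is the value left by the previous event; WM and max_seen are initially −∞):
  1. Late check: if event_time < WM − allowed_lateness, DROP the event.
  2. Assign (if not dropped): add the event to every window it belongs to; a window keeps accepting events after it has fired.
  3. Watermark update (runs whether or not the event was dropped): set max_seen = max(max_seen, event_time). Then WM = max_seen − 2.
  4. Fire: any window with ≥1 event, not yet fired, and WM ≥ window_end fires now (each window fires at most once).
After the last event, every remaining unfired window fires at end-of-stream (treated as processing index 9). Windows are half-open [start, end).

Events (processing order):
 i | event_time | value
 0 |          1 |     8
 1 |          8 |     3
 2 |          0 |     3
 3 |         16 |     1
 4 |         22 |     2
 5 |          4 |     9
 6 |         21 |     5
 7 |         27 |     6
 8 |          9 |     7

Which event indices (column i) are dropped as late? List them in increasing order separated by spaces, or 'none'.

2 5 8

i=0 t=1 v=8: → [0,5); WM=-1
i=1 t=8 v=3: → [5,10); WM=6; [0,5) fires=1
i=2 t=0 v=3: DROP (t<6-2); WM=6
i=3 t=16 v=1: → [15,20); WM=14; [5,10) fires=1
i=4 t=22 v=2: → [20,25); WM=20; [15,20) fires=1
i=5 t=4 v=9: DROP (t<20-2); WM=20
i=6 t=21 v=5: → [20,25); WM=20
i=7 t=27 v=6: → [25,30); WM=25; [20,25) fires=2
i=8 t=9 v=7: DROP (t<25-2); WM=25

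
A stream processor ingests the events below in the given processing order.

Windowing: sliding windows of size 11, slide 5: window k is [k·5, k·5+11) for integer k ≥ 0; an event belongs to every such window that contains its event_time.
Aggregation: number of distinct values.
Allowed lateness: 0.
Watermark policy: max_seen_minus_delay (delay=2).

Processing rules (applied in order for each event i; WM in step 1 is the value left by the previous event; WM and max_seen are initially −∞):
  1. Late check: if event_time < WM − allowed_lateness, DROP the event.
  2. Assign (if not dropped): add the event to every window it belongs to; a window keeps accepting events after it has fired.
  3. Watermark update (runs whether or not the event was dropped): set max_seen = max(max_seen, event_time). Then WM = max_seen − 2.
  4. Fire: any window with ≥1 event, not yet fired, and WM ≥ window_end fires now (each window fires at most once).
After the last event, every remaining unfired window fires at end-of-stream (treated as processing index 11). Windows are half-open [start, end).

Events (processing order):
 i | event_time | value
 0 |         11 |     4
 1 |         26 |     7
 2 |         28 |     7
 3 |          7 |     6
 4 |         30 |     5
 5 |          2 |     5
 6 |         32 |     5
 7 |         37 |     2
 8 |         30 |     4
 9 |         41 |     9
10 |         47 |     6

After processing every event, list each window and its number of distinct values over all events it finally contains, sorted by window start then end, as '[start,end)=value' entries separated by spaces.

i=0 t=11 v=4: → [10,21),[5,16); WM=9
i=1 t=26 v=7: → [25,36),[20,31); WM=24; [5,16) fires=1 [10,21) fires=1
i=2 t=28 v=7: → [25,36),[20,31); WM=26
i=3 t=7 v=6: DROP (t<26-0); WM=26
i=4 t=30 v=5: → [30,41),[25,36),[20,31); WM=28
i=5 t=2 v=5: DROP (t<28-0); WM=28
i=6 t=32 v=5: → [30,41),[25,36); WM=30
i=7 t=37 v=2: → [35,46),[30,41); WM=35; [20,31) fires=2
i=8 t=30 v=4: DROP (t<35-0); WM=35
i=9 t=41 v=9: → [40,51),[35,46); WM=39; [25,36) fires=2
i=10 t=47 v=6: → [45,56),[40,51); WM=45; [30,41) fires=2

[5,16)=1 [10,21)=1 [20,31)=2 [25,36)=2 [30,41)=2 [35,46)=2 [40,51)=2 [45,56)=1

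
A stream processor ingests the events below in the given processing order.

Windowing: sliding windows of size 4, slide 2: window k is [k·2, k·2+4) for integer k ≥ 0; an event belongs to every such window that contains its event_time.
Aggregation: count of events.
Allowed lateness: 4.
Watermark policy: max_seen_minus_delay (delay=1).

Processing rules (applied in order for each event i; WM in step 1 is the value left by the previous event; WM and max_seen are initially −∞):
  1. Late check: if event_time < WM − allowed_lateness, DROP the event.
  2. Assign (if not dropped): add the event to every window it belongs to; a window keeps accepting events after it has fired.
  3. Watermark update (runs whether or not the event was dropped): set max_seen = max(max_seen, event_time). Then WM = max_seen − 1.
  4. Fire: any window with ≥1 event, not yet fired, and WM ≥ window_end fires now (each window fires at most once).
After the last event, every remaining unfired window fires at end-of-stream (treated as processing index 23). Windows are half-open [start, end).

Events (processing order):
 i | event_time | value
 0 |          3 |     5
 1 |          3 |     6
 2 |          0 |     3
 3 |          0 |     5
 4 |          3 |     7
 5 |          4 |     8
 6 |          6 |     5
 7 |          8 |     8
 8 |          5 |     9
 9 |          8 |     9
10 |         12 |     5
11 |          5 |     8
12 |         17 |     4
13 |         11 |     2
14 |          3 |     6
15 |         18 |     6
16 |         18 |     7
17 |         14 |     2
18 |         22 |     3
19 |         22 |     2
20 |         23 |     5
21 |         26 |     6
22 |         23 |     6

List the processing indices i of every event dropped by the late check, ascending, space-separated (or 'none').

11 13 14

i=0 t=3 v=5: → [2,6),[0,4); WM=2
i=1 t=3 v=6: → [2,6),[0,4); WM=2
i=2 t=0 v=3: → [0,4); WM=2
i=3 t=0 v=5: → [0,4); WM=2
i=4 t=3 v=7: → [2,6),[0,4); WM=2
i=5 t=4 v=8: → [4,8),[2,6); WM=3
i=6 t=6 v=5: → [6,10),[4,8); WM=5; [0,4) fires=5
i=7 t=8 v=8: → [8,12),[6,10); WM=7; [2,6) fires=4
i=8 t=5 v=9: → [4,8),[2,6); WM=7
i=9 t=8 v=9: → [8,12),[6,10); WM=7
i=10 t=12 v=5: → [12,16),[10,14); WM=11; [4,8) fires=3 [6,10) fires=3
i=11 t=5 v=8: DROP (t<11-4); WM=11
i=12 t=17 v=4: → [16,20),[14,18); WM=16; [8,12) fires=2 [10,14) fires=1 [12,16) fires=1
i=13 t=11 v=2: DROP (t<16-4); WM=16
i=14 t=3 v=6: DROP (t<16-4); WM=16
i=15 t=18 v=6: → [18,22),[16,20); WM=17
i=16 t=18 v=7: → [18,22),[16,20); WM=17
i=17 t=14 v=2: → [14,18),[12,16); WM=17
i=18 t=22 v=3: → [22,26),[20,24); WM=21; [14,18) fires=2 [16,20) fires=3
i=19 t=22 v=2: → [22,26),[20,24); WM=21
i=20 t=23 v=5: → [22,26),[20,24); WM=22; [18,22) fires=2
i=21 t=26 v=6: → [26,30),[24,28); WM=25; [20,24) fires=3
i=22 t=23 v=6: → [22,26),[20,24); WM=25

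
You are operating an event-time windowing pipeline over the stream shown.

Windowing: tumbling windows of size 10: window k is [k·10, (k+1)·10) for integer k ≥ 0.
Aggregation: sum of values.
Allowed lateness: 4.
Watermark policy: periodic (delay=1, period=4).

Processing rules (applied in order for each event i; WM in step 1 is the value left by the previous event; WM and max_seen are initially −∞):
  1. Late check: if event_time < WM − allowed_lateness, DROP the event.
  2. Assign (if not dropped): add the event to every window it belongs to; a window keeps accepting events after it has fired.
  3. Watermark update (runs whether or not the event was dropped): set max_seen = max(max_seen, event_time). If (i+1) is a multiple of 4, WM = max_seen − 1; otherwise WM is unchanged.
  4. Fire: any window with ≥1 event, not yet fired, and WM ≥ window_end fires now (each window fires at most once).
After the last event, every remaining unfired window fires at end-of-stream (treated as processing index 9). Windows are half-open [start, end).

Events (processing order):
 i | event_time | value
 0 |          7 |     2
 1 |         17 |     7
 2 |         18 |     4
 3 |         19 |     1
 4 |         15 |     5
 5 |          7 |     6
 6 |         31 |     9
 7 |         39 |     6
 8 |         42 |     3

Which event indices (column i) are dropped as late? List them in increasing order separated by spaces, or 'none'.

5

i=0 t=7 v=2: → [0,10); WM=−∞
i=1 t=17 v=7: → [10,20); WM=−∞
i=2 t=18 v=4: → [10,20); WM=−∞
i=3 t=19 v=1: → [10,20); WM=18; [0,10) fires=2
i=4 t=15 v=5: → [10,20); WM=18
i=5 t=7 v=6: DROP (t<18-4); WM=18
i=6 t=31 v=9: → [30,40); WM=18
i=7 t=39 v=6: → [30,40); WM=38; [10,20) fires=17
i=8 t=42 v=3: → [40,50); WM=38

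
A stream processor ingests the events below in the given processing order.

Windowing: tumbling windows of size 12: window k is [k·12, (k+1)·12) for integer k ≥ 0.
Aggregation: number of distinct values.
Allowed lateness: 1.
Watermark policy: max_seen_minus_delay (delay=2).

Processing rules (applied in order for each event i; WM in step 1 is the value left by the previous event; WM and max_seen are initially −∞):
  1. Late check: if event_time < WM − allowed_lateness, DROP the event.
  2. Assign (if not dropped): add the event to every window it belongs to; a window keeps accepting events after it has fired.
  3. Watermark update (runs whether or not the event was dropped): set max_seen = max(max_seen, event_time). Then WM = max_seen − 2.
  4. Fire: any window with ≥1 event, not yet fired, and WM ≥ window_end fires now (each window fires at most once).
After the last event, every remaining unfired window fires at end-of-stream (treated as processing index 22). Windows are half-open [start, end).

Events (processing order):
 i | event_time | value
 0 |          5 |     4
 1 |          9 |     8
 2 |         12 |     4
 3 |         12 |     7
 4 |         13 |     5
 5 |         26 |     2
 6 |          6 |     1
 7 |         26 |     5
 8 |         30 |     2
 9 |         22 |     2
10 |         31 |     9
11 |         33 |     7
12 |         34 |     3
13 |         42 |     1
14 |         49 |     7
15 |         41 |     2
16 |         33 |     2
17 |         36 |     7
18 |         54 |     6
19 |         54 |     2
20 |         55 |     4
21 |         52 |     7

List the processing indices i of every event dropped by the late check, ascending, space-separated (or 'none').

i=0 t=5 v=4: → [0,12); WM=3
i=1 t=9 v=8: → [0,12); WM=7
i=2 t=12 v=4: → [12,24); WM=10
i=3 t=12 v=7: → [12,24); WM=10
i=4 t=13 v=5: → [12,24); WM=11
i=5 t=26 v=2: → [24,36); WM=24; [0,12) fires=2 [12,24) fires=3
i=6 t=6 v=1: DROP (t<24-1); WM=24
i=7 t=26 v=5: → [24,36); WM=24
i=8 t=30 v=2: → [24,36); WM=28
i=9 t=22 v=2: DROP (t<28-1); WM=28
i=10 t=31 v=9: → [24,36); WM=29
i=11 t=33 v=7: → [24,36); WM=31
i=12 t=34 v=3: → [24,36); WM=32
i=13 t=42 v=1: → [36,48); WM=40; [24,36) fires=5
i=14 t=49 v=7: → [48,60); WM=47
i=15 t=41 v=2: DROP (t<47-1); WM=47
i=16 t=33 v=2: DROP (t<47-1); WM=47
i=17 t=36 v=7: DROP (t<47-1); WM=47
i=18 t=54 v=6: → [48,60); WM=52; [36,48) fires=1
i=19 t=54 v=2: → [48,60); WM=52
i=20 t=55 v=4: → [48,60); WM=53
i=21 t=52 v=7: → [48,60); WM=53

6 9 15 16 17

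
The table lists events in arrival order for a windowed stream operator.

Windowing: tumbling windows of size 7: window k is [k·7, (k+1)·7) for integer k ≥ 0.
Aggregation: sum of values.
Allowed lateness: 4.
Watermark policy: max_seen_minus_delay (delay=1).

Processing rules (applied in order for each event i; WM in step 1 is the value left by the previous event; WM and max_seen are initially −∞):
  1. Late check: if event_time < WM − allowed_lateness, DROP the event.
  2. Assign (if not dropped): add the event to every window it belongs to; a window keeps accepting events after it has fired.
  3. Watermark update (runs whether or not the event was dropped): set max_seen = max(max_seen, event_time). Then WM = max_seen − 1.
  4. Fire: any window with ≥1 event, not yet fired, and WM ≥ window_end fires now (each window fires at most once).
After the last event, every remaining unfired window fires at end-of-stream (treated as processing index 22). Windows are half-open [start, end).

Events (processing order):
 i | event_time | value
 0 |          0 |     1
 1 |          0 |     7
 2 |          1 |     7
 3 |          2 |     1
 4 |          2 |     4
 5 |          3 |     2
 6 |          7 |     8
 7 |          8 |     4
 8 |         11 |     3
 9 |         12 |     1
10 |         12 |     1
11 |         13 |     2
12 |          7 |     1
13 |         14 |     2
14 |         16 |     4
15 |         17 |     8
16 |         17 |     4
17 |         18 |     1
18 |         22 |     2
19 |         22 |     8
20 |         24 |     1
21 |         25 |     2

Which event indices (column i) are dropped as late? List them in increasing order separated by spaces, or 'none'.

12

i=0 t=0 v=1: → [0,7); WM=-1
i=1 t=0 v=7: → [0,7); WM=-1
i=2 t=1 v=7: → [0,7); WM=0
i=3 t=2 v=1: → [0,7); WM=1
i=4 t=2 v=4: → [0,7); WM=1
i=5 t=3 v=2: → [0,7); WM=2
i=6 t=7 v=8: → [7,14); WM=6
i=7 t=8 v=4: → [7,14); WM=7; [0,7) fires=22
i=8 t=11 v=3: → [7,14); WM=10
i=9 t=12 v=1: → [7,14); WM=11
i=10 t=12 v=1: → [7,14); WM=11
i=11 t=13 v=2: → [7,14); WM=12
i=12 t=7 v=1: DROP (t<12-4); WM=12
i=13 t=14 v=2: → [14,21); WM=13
i=14 t=16 v=4: → [14,21); WM=15; [7,14) fires=19
i=15 t=17 v=8: → [14,21); WM=16
i=16 t=17 v=4: → [14,21); WM=16
i=17 t=18 v=1: → [14,21); WM=17
i=18 t=22 v=2: → [21,28); WM=21; [14,21) fires=19
i=19 t=22 v=8: → [21,28); WM=21
i=20 t=24 v=1: → [21,28); WM=23
i=21 t=25 v=2: → [21,28); WM=24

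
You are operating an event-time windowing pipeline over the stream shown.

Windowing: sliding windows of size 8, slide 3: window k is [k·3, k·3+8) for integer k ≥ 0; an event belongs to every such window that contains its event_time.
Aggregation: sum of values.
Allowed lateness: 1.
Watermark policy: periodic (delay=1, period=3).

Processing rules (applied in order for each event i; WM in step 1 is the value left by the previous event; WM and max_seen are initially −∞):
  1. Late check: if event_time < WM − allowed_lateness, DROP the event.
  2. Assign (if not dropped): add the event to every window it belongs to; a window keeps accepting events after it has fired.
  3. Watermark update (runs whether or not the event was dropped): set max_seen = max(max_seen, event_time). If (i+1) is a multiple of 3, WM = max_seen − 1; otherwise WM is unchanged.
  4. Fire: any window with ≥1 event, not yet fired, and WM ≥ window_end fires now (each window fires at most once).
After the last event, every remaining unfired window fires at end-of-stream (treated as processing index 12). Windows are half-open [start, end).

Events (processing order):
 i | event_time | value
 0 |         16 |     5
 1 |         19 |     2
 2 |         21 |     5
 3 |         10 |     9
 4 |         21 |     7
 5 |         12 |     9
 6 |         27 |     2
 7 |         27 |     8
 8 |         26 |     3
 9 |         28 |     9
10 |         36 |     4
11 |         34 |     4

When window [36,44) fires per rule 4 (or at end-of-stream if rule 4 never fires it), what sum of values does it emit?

4

i=0 t=16 v=5: → [15,23),[12,20),[9,17); WM=−∞
i=1 t=19 v=2: → [18,26),[15,23),[12,20); WM=−∞
i=2 t=21 v=5: → [21,29),[18,26),[15,23); WM=20; [9,17) fires=5 [12,20) fires=7
i=3 t=10 v=9: DROP (t<20-1); WM=20
i=4 t=21 v=7: → [21,29),[18,26),[15,23); WM=20
i=5 t=12 v=9: DROP (t<20-1); WM=20
i=6 t=27 v=2: → [27,35),[24,32),[21,29); WM=20
i=7 t=27 v=8: → [27,35),[24,32),[21,29); WM=20
i=8 t=26 v=3: → [24,32),[21,29); WM=26; [15,23) fires=19 [18,26) fires=14
i=9 t=28 v=9: → [27,35),[24,32),[21,29); WM=26
i=10 t=36 v=4: → [36,44),[33,41),[30,38); WM=26
i=11 t=34 v=4: → [33,41),[30,38),[27,35); WM=35; [21,29) fires=34 [24,32) fires=22 [27,35) fires=23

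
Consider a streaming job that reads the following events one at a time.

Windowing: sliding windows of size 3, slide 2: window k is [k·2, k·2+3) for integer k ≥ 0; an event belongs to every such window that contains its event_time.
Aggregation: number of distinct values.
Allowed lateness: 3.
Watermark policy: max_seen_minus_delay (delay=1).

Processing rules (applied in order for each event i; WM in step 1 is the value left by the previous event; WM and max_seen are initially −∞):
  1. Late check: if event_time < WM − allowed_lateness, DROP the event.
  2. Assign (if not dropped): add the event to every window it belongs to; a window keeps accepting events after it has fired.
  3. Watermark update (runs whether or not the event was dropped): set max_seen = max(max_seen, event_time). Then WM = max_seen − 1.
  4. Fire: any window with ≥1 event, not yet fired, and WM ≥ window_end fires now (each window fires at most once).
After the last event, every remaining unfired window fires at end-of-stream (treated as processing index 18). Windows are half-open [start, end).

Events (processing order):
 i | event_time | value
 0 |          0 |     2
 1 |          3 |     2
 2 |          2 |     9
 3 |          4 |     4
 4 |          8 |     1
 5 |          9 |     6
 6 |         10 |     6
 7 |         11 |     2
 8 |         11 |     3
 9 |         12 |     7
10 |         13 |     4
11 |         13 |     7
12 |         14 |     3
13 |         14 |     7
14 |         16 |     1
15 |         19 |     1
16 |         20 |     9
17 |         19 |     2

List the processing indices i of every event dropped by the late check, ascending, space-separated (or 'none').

none

i=0 t=0 v=2: → [0,3); WM=-1
i=1 t=3 v=2: → [2,5); WM=2
i=2 t=2 v=9: → [2,5),[0,3); WM=2
i=3 t=4 v=4: → [4,7),[2,5); WM=3; [0,3) fires=2
i=4 t=8 v=1: → [8,11),[6,9); WM=7; [2,5) fires=3 [4,7) fires=1
i=5 t=9 v=6: → [8,11); WM=8
i=6 t=10 v=6: → [10,13),[8,11); WM=9; [6,9) fires=1
i=7 t=11 v=2: → [10,13); WM=10
i=8 t=11 v=3: → [10,13); WM=10
i=9 t=12 v=7: → [12,15),[10,13); WM=11; [8,11) fires=2
i=10 t=13 v=4: → [12,15); WM=12
i=11 t=13 v=7: → [12,15); WM=12
i=12 t=14 v=3: → [14,17),[12,15); WM=13; [10,13) fires=4
i=13 t=14 v=7: → [14,17),[12,15); WM=13
i=14 t=16 v=1: → [16,19),[14,17); WM=15; [12,15) fires=3
i=15 t=19 v=1: → [18,21); WM=18; [14,17) fires=3
i=16 t=20 v=9: → [20,23),[18,21); WM=19; [16,19) fires=1
i=17 t=19 v=2: → [18,21); WM=19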